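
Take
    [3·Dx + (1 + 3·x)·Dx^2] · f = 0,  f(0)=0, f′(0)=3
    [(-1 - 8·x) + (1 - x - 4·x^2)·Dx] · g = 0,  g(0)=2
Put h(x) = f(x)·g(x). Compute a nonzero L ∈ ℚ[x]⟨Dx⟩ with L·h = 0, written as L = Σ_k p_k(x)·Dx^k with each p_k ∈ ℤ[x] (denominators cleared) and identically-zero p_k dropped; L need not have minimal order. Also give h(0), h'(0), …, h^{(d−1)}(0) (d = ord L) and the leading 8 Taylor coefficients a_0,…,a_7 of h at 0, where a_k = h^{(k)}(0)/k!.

f: a_k = 0, 3, -9/2, 9, -81/4, 243/5, -243/2, 2187/7, …
g: a_k = 2, 2, 10, 18, 58, 130, 362, 882, …
f·g: L₀ = L_f ⊗_s L_g, ord ≤ 2·1.
L = (11 + 48·x) + (-1 + 25·x + 60·x^2)·Dx + (-1 - 2·x + 7·x^2 + 12·x^3)·Dx^2  (order 2).
h: a_k = 0, 6, -3, 39, -27/2, 2397/10, -573/10, 21369/14, …
ICs: h(0) = 0, h′(0) = 6.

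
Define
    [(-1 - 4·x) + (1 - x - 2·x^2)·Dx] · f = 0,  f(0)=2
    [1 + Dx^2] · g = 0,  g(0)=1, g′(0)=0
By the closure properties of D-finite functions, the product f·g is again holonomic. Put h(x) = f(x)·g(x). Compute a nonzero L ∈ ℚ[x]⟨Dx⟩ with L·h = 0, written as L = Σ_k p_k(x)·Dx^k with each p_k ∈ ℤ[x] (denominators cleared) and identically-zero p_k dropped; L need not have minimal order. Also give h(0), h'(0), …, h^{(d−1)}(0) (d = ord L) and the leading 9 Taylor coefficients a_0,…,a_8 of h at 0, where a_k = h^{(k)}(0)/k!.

L = (3 + x + 2·x^2) + (2 + 8·x)·Dx + (-1 + x + 2·x^2)·Dx^2  (order 2).
h: a_k = 2, 2, 5, 9, 229/12, 445/12, 27089/360, 53789/360, 6046153/20160, …
ICs: h(0) = 2, h′(0) = 2.

f: a_k = 2, 2, 6, 10, 22, 42, 86, 170, 342, …
g: a_k = 1, 0, -1/2, 0, 1/24, 0, -1/720, 0, 1/40320, …
f·g: L₀ = L_f ⊗_s L_g, ord ≤ 1·2.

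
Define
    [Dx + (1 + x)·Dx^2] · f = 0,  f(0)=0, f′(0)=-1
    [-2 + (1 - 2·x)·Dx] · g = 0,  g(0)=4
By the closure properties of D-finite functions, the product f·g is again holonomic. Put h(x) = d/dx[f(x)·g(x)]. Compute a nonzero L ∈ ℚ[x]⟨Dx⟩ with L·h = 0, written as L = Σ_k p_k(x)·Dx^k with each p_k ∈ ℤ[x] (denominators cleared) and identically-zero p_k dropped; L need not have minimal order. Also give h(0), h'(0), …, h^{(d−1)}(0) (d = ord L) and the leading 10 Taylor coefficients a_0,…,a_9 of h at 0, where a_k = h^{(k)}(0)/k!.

L = 8 + (4 + 10·x)·Dx + (-1 + x + 2·x^2)·Dx^2  (order 2).
h: a_k = -4, -12, -40, -308/3, -782/3, -3108/5, -7272/5, -116212/35, -261617/35, -1046216/63, …
ICs: h(0) = -4, h′(0) = -12.

f: a_k = 0, -1, 1/2, -1/3, 1/4, -1/5, 1/6, -1/7, 1/8, -1/9, …
g: a_k = 4, 8, 16, 32, 64, 128, 256, 512, 1024, 2048, …
Sym-product of L_f,L_g gives L₀ (≤ ord 2).
Derive L from L₀ (diff closure).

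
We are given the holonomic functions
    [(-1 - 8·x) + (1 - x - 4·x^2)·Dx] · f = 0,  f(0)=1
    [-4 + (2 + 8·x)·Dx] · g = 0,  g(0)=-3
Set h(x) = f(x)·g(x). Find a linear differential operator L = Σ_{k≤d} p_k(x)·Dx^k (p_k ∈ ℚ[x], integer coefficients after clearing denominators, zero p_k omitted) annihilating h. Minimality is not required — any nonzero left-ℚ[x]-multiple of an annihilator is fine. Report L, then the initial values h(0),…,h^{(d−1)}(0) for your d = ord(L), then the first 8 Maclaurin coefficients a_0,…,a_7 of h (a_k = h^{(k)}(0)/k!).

L = (3 + 10·x + 24·x^2) + (-1 - 3·x + 8·x^2 + 16·x^3)·Dx  (order 1).
h: a_k = -3, -9, -15, -63, -93, -429, -549, -3057, …
ICs: h(0) = -3.

f: a_k = 1, 1, 5, 9, 29, 65, 181, 441, …
g: a_k = -3, -6, 6, -12, 30, -84, 252, -792, …
Product ⇒ symmetric product L₀, ord ≤ 1.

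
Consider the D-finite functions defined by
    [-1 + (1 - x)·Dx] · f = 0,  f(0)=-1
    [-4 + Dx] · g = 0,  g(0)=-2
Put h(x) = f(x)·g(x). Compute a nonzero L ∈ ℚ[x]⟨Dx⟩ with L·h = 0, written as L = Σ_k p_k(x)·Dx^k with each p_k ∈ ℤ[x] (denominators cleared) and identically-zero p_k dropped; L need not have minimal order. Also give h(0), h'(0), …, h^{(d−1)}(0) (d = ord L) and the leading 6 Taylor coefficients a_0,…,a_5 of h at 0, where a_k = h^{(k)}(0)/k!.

L = (5 - 4·x) + (-1 + x)·Dx  (order 1).
h: a_k = 2, 10, 26, 142/3, 206/3, 1286/15, …
ICs: h(0) = 2.

f: a_k = -1, -1, -1, -1, -1, -1, …
g: a_k = -2, -8, -16, -64/3, -64/3, -256/15, …
L₀ := L_f ⊗_s L_g (sym. prod.), ord ≤ 1.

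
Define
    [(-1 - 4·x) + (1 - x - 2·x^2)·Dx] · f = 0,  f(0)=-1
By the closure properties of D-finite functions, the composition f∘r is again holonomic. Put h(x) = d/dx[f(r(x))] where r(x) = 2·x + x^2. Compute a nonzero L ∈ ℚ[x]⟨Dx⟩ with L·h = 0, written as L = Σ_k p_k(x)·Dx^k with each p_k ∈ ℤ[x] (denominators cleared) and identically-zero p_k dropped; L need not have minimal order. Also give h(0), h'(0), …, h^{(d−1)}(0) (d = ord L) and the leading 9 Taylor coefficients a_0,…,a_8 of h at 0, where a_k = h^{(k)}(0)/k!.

L = (13 + 52·x + 186·x^2 + 160·x^3 + 40·x^4) + (-1 - 5·x + 26·x^2 + 62·x^3 + 40·x^4 + 8·x^5)·Dx  (order 1).
h: a_k = -2, -26, -156, -956, -5270, -28206, -146328, -744216, -3725154, …
ICs: h(0) = -2.

f: a_k = -1, -1, -3, -5, -11, -21, -43, -85, -171, …
h₀=f(r): pull back L_f along r ⇒ L₀.
Derive L from L₀ (diff closure).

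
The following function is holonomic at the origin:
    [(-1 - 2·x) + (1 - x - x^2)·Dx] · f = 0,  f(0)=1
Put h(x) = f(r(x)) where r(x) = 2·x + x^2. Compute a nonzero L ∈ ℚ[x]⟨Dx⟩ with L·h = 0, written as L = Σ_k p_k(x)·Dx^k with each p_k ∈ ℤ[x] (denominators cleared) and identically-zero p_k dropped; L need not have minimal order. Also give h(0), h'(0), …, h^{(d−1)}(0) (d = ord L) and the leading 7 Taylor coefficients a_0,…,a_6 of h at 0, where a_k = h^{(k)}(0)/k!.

f: a_k = 1, 1, 2, 3, 5, 8, 13, …
Change of var in L_f (x↦r) gives L₀.
L = (2 + 10·x + 12·x^2 + 4·x^3) + (-1 + 2·x + 5·x^2 + 4·x^3 + x^4)·Dx  (order 1).
h: a_k = 1, 2, 9, 32, 118, 434, 1595, …
ICs: h(0) = 1.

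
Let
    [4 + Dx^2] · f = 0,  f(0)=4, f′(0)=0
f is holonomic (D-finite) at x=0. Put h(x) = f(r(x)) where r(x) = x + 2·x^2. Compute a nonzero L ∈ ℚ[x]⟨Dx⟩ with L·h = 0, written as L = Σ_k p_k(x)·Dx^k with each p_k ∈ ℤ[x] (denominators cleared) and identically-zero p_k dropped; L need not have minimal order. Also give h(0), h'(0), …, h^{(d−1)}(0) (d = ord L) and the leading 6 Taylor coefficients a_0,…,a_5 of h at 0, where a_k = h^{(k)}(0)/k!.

f: a_k = 4, 0, -8, 0, 8/3, 0, …
f∘r: x↦r, Dx↦Dx/r' in L_f ⇒ L₀.
L = (4 + 48·x + 192·x^2 + 256·x^3) - 4·Dx + (1 + 4·x)·Dx^2  (order 2).
h: a_k = 4, 0, -8, -32, -88/3, 64/3, …
ICs: h(0) = 4, h′(0) = 0.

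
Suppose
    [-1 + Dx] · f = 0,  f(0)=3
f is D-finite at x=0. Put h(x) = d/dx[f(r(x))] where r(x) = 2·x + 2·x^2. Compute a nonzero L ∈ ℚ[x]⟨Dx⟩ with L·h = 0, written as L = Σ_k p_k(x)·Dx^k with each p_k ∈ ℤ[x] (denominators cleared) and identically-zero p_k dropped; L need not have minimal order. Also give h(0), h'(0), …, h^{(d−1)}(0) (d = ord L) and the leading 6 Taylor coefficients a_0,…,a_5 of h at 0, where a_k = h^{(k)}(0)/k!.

L = (4 + 8·x + 8·x^2) + (-1 - 2·x)·Dx  (order 1).
h: a_k = 6, 24, 48, 80, 104, 608/5, …
ICs: h(0) = 6.

f: a_k = 3, 3, 3/2, 1/2, 1/8, 1/40, …
h₀=f(r): pull back L_f along r ⇒ L₀.
Differentiate: ansatz ord ≤ ord L₀ ⇒ L.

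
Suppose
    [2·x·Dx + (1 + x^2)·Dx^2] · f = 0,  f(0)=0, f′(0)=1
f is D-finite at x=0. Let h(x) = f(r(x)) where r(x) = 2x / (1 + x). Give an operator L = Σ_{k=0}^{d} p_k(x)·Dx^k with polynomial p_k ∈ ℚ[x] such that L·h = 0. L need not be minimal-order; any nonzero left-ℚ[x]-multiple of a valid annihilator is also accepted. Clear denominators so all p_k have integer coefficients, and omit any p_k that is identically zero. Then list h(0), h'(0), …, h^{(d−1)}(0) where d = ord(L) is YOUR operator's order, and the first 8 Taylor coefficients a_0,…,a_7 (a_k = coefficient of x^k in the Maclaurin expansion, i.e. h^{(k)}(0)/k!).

f: a_k = 0, 1, 0, -1/3, 0, 1/5, 0, -1/7, …
f∘r: x↦r, Dx↦Dx/r' in L_f ⇒ L₀.
L = (2 + 10·x)·Dx + (1 + 2·x + 5·x^2)·Dx^2  (order 2).
h: a_k = 0, 2, -2, -2/3, 6, -38/5, -22/3, 278/7, …
ICs: h(0) = 0, h′(0) = 2.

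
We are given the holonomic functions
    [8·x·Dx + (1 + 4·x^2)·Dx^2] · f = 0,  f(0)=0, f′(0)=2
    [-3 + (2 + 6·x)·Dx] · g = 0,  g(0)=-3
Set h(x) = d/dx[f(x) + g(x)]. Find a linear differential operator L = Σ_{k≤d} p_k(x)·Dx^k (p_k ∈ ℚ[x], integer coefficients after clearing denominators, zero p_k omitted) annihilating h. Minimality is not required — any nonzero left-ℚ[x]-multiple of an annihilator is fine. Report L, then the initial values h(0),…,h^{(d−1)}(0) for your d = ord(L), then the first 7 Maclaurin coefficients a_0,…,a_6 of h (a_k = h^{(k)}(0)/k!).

L = (-48 - 360·x + 576·x^2 + 864·x^3) + (-59 - 192·x - 120·x^2 + 2304·x^3 + 3024·x^4)·Dx + (-6 + 14·x + 144·x^2 + 272·x^3 + 672·x^4 + 864·x^5)·Dx^2  (order 2).
h: a_k = -5/2, 27/4, -371/16, 1215/32, -17323/256, 137781/512, -1777735/2048, …
ICs: h(0) = -5/2, h′(0) = 27/4.

f: a_k = 0, 2, 0, -8/3, 0, 32/5, 0, …
g: a_k = -3, -9/2, 27/8, -81/16, 1215/128, -5103/256, 45927/1024, …
f+g: L₀ = lclm(L_f,L_g), ord ≤ 2+1.
Differentiate: ansatz ord ≤ ord L₀ ⇒ L.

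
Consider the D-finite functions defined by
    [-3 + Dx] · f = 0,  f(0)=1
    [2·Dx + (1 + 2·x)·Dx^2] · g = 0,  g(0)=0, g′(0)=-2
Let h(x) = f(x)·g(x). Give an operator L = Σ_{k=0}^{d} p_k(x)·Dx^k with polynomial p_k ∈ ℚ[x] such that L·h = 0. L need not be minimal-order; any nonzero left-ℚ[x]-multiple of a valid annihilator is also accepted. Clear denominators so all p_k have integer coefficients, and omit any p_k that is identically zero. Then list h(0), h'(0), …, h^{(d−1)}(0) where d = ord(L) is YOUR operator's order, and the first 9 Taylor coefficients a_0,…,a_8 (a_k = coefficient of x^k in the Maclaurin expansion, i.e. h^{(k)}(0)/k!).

f: a_k = 1, 3, 9/2, 9/2, 27/8, 81/40, 81/80, 243/560, 729/4480, …
g: a_k = 0, -2, 2, -8/3, 4, -32/5, 32/3, -128/7, 32, …
Sym-product of L_f,L_g gives L₀ (≤ ord 2).
L = (3 + 18·x) + (-4 - 12·x)·Dx + (1 + 2·x)·Dx^2  (order 2).
h: a_k = 0, -2, -4, -17/3, -4, -83/20, 1/6, -1137/280, 28/5, …
ICs: h(0) = 0, h′(0) = -2.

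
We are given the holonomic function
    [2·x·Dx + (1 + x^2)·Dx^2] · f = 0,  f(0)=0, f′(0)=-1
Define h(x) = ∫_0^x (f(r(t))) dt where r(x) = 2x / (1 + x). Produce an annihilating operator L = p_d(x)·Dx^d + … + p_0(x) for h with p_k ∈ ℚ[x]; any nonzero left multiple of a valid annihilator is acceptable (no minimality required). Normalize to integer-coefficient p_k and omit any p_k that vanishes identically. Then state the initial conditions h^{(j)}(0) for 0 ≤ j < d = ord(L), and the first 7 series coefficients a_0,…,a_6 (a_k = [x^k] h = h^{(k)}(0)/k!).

f: a_k = 0, -1, 0, 1/3, 0, -1/5, 0, …
Substitute x→r, Dx→(1/r')Dx; clear ⇒ L₀.
h=∫₀ˣh₀: take L = L₀·Dx.
L = (2 + 10·x)·Dx^2 + (1 + 2·x + 5·x^2)·Dx^3  (order 3).
h: a_k = 0, 0, -1, 2/3, 1/6, -6/5, 19/15, …
ICs: h(0) = 0, h′(0) = 0, h′′(0) = -2.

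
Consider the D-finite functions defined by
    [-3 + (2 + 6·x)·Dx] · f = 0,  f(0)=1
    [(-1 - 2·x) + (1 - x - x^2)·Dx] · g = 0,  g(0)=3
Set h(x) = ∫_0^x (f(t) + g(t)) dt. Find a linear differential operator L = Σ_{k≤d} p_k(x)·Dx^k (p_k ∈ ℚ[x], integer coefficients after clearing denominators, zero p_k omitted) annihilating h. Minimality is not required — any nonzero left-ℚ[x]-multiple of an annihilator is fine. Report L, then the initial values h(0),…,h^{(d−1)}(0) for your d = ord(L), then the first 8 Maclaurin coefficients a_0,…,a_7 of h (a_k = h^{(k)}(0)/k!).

f: a_k = 1, 3/2, -9/8, 27/16, -405/128, 1701/256, -15309/1024, 72171/2048, …
g: a_k = 3, 3, 6, 9, 15, 24, 39, 63, …
f+g: L₀ = lclm(L_f,L_g), ord ≤ 1+1.
Integrate: L := L₀·Dx.
L = (33 + 117·x + 117·x^2 + 90·x^3)·Dx + (-25 - 102·x - 303·x^2 - 378·x^3 - 225·x^4)·Dx^2 + (-2 + 22·x + 90·x^2 - 38·x^3 - 198·x^4 - 90·x^5)·Dx^3  (order 3).
h: a_k = 0, 4, 9/4, 13/8, 171/64, 303/128, 2615/512, 24627/7168, …
ICs: h(0) = 0, h′(0) = 4, h′′(0) = 9/2.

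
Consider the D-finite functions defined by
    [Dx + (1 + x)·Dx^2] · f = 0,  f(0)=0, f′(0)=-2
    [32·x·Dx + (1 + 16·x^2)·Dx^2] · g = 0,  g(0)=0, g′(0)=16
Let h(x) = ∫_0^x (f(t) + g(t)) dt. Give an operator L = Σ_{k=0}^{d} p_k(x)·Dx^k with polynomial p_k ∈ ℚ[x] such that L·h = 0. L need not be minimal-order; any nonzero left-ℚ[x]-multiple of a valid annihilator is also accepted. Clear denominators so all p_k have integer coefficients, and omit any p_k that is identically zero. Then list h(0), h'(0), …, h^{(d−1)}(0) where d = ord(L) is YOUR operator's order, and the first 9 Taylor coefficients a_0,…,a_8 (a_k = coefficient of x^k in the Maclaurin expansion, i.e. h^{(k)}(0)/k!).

L = (-32 - 96·x + 1536·x^2 + 512·x^3)·Dx^2 + (-34 - 64·x + 1440·x^2 + 3072·x^3 + 1024·x^4)·Dx^3 + (-1 + 31·x + 32·x^2 + 512·x^3 + 768·x^4 + 256·x^5)·Dx^4  (order 4).
h: a_k = 0, 0, 7, 1/3, -43/2, 1/10, 2047/15, 1/21, -32769/28, …
ICs: h(0) = 0, h′(0) = 0, h′′(0) = 14, h′′′(0) = 2.

f: a_k = 0, -2, 1, -2/3, 1/2, -2/5, 1/3, -2/7, 1/4, …
g: a_k = 0, 16, 0, -256/3, 0, 4096/5, 0, -65536/7, 0, …
f+g: L₀ = lclm(L_f,L_g), ord ≤ 2+2.
∫: right-multiply L₀ by Dx.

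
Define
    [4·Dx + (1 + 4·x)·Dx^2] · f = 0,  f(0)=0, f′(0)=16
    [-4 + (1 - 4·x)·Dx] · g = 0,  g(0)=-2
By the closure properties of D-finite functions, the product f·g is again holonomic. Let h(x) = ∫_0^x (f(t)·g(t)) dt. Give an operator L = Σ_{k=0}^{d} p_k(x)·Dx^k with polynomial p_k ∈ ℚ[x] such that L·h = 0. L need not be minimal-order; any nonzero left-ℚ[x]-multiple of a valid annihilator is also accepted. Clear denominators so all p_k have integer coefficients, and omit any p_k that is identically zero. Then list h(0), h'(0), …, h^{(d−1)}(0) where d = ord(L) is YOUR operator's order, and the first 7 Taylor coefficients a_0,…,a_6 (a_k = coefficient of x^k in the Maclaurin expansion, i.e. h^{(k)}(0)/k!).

L = 16·Dx + (4 + 48·x)·Dx^2 + (-1 + 16·x^2)·Dx^3  (order 3).
h: a_k = 0, 0, -16, -64/3, -320/3, -3584/15, -48128/45, …
ICs: h(0) = 0, h′(0) = 0, h′′(0) = -32.

f: a_k = 0, 16, -32, 256/3, -256, 4096/5, -8192/3, …
g: a_k = -2, -8, -32, -128, -512, -2048, -8192, …
Sym-product of L_f,L_g gives L₀ (≤ ord 2).
Integrate: L := L₀·Dx.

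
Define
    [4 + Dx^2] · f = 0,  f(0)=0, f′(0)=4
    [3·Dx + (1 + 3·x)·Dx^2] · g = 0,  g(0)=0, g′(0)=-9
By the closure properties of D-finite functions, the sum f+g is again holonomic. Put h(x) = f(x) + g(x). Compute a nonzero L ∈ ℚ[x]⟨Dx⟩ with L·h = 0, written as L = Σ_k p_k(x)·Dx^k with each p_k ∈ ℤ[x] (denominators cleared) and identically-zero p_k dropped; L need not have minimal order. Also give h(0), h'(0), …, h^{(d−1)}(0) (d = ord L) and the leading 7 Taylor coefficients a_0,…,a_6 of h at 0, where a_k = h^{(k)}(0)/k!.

f: a_k = 0, 4, 0, -8/3, 0, 8/15, 0, …
g: a_k = 0, -9, 27/2, -27, 243/4, -729/5, 729/2, …
f+g: L₀ = lclm(L_f,L_g), ord ≤ 2+2.
L = (348 + 144·x + 216·x^2)·Dx + (44 + 180·x + 216·x^2 + 216·x^3)·Dx^2 + (87 + 36·x + 54·x^2)·Dx^3 + (11 + 45·x + 54·x^2 + 54·x^3)·Dx^4  (order 4).
h: a_k = 0, -5, 27/2, -89/3, 243/4, -2179/15, 729/2, …
ICs: h(0) = 0, h′(0) = -5, h′′(0) = 27, h′′′(0) = -178.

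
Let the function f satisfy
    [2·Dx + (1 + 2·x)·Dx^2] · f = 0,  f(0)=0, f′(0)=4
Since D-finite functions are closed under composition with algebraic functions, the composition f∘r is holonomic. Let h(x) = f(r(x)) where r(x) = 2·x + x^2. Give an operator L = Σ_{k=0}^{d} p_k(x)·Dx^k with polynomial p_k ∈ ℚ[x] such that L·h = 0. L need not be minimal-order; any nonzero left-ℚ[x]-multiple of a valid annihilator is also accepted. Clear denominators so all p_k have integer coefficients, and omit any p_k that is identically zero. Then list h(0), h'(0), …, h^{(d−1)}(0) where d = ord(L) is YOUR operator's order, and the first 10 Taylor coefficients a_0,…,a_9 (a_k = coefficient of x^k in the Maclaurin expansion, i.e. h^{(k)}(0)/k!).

f: a_k = 0, 4, -4, 16/3, -8, 64/5, -64/3, 256/7, -64, 1024/9, …
Substitute x→r, Dx→(1/r')Dx; clear ⇒ L₀.
L = (3 + 4·x + 2·x^2)·Dx + (1 + 5·x + 6·x^2 + 2·x^3)·Dx^2  (order 2).
h: a_k = 0, 8, -12, 80/3, -68, 928/5, -528, 10816/7, -4616, 126080/9, …
ICs: h(0) = 0, h′(0) = 8.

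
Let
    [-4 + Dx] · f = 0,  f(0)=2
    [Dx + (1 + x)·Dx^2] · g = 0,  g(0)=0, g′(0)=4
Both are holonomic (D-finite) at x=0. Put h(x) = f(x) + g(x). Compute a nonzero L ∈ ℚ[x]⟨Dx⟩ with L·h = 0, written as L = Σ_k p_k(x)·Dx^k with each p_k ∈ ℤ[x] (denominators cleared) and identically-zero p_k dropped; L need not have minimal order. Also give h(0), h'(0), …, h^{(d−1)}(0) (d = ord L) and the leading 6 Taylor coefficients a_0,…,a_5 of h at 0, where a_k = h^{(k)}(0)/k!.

f: a_k = 2, 8, 16, 64/3, 64/3, 256/15, …
g: a_k = 0, 4, -2, 4/3, -1, 4/5, …
Sum ⇒ L₀ = lclm(L_f,L_g) in ℚ(x)⟨Dx⟩.
L = (-24 - 16·x)·Dx + (-14 - 32·x - 16·x^2)·Dx^2 + (5 + 9·x + 4·x^2)·Dx^3  (order 3).
h: a_k = 2, 12, 14, 68/3, 61/3, 268/15, …
ICs: h(0) = 2, h′(0) = 12, h′′(0) = 28.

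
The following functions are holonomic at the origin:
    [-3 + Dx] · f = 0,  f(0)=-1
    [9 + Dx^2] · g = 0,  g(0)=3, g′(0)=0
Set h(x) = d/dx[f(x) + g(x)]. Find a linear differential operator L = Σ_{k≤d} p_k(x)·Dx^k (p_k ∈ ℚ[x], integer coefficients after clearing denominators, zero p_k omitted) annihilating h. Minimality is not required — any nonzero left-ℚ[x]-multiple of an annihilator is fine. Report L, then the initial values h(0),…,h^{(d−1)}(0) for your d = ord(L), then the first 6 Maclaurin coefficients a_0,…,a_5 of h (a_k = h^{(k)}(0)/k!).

L = 27 - 9·Dx + 3·Dx^2 - Dx^3  (order 3).
h: a_k = -3, -36, -27/2, 27, -81/8, -243/10, …
ICs: h(0) = -3, h′(0) = -36, h′′(0) = -27.

f: a_k = -1, -3, -9/2, -9/2, -27/8, -81/40, …
g: a_k = 3, 0, -27/2, 0, 81/8, 0, …
f+g: L₀ = lclm(L_f,L_g), ord ≤ 1+2.
Derive L from L₀ (diff closure).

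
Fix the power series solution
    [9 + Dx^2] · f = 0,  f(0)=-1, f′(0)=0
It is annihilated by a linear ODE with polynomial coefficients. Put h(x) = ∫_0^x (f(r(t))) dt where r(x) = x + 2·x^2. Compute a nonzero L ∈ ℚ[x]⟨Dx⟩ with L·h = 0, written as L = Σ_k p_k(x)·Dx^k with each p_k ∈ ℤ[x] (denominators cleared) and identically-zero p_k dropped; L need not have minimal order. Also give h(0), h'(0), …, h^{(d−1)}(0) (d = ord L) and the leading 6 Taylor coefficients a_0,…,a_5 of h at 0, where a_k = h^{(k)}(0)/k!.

L = (9 + 108·x + 432·x^2 + 576·x^3)·Dx - 4·Dx^2 + (1 + 4·x)·Dx^3  (order 3).
h: a_k = 0, -1, 0, 3/2, 9/2, 117/40, …
ICs: h(0) = 0, h′(0) = -1, h′′(0) = 0.

f: a_k = -1, 0, 9/2, 0, -27/8, 0, …
Substitute x→r, Dx→(1/r')Dx; clear ⇒ L₀.
∫: right-multiply L₀ by Dx.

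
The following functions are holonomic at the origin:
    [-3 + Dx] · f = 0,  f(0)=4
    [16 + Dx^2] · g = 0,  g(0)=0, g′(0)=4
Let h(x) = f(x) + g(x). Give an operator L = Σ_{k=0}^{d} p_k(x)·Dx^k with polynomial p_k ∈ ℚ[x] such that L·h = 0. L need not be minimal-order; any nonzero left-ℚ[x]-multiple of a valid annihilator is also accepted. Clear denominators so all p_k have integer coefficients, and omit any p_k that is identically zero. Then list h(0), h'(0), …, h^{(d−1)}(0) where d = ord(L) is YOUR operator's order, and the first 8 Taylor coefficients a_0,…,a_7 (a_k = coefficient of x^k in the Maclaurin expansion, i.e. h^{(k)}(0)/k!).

f: a_k = 4, 12, 18, 18, 27/2, 81/10, 81/20, 243/140, …
g: a_k = 0, 4, 0, -32/3, 0, 128/15, 0, -1024/315, …
L₀ := lclm(L_f,L_g); ord L₀ ≤ 1+2.
L = -48 + 16·Dx - 3·Dx^2 + Dx^3  (order 3).
h: a_k = 4, 16, 18, 22/3, 27/2, 499/30, 81/20, -1909/1260, …
ICs: h(0) = 4, h′(0) = 16, h′′(0) = 36.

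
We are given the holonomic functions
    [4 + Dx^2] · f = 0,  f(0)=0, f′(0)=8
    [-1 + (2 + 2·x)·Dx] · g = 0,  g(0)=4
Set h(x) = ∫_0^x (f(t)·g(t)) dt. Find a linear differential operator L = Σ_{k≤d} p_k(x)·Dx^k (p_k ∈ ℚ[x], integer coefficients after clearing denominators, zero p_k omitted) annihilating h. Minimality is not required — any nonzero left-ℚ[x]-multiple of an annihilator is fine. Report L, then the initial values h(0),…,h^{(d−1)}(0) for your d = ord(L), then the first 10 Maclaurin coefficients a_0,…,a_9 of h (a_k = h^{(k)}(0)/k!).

L = (19 + 32·x + 16·x^2)·Dx + (-4 - 4·x)·Dx^2 + (4 + 8·x + 4·x^2)·Dx^3  (order 3).
h: a_k = 0, 0, 16, 16/3, -19/3, -26/15, 341/360, 67/280, -7687/80640, -17/36288, …
ICs: h(0) = 0, h′(0) = 0, h′′(0) = 32.

f: a_k = 0, 8, 0, -16/3, 0, 16/15, 0, -32/315, 0, 16/2835, …
g: a_k = 4, 2, -1/2, 1/4, -5/32, 7/64, -21/256, 33/512, -429/8192, 715/16384, …
L₀ := L_f ⊗_s L_g (sym. prod.), ord ≤ 2.
h=∫₀ˣh₀: take L = L₀·Dx.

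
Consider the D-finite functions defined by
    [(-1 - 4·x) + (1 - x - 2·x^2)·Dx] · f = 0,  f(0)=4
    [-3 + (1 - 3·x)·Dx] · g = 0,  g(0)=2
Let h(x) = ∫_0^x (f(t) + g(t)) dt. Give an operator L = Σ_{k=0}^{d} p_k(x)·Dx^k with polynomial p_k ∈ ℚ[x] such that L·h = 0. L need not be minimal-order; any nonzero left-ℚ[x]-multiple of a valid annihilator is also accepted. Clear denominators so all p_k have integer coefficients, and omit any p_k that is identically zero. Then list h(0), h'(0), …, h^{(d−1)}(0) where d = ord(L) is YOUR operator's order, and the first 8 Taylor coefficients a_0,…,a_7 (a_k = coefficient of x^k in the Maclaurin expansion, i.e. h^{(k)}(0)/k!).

f: a_k = 4, 4, 12, 20, 44, 84, 172, 340, …
g: a_k = 2, 6, 18, 54, 162, 486, 1458, 4374, …
f+g: L₀ = lclm(L_f,L_g), ord ≤ 1+1.
h=∫h₀ ⇒ L = L₀·Dx.
L = (-36·x + 36·x^2 - 36·x^3)·Dx + (6 - 6·x - 30·x^2 + 54·x^3 - 72·x^4)·Dx^2 + (-1 + 6·x - 12·x^2 + 8·x^3 + 9·x^4 - 18·x^5)·Dx^3  (order 3).
h: a_k = 0, 6, 5, 10, 37/2, 206/5, 95, 1630/7, …
ICs: h(0) = 0, h′(0) = 6, h′′(0) = 10.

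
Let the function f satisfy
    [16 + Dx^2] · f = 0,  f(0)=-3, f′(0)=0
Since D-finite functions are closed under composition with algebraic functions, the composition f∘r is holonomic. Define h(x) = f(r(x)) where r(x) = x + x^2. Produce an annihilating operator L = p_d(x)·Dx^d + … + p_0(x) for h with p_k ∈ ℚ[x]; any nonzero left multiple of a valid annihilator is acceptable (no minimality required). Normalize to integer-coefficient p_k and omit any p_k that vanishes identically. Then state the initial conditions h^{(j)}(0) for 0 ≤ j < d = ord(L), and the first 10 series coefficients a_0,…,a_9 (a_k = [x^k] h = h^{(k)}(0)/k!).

L = (16 + 96·x + 192·x^2 + 128·x^3) - 2·Dx + (1 + 2·x)·Dx^2  (order 2).
h: a_k = -3, 0, 24, 48, -8, -128, -2624/15, -128/5, 23008/105, 31744/105, …
ICs: h(0) = -3, h′(0) = 0.

f: a_k = -3, 0, 24, 0, -32, 0, 256/15, 0, -512/105, 0, …
Substitute x→r, Dx→(1/r')Dx; clear ⇒ L₀.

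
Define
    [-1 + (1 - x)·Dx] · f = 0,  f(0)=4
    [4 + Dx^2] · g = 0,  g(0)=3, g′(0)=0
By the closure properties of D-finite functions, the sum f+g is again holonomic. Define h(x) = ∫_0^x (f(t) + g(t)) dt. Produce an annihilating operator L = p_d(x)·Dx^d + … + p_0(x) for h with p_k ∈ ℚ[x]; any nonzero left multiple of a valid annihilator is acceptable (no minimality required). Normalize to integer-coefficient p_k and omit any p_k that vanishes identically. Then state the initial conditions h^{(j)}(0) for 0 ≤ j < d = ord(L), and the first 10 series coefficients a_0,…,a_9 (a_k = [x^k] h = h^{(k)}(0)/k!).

f: a_k = 4, 4, 4, 4, 4, 4, 4, 4, 4, 4, …
g: a_k = 3, 0, -6, 0, 2, 0, -4/15, 0, 2/105, 0, …
h₀=f+g: left-lcm gives L₀, ord ≤ 3.
Integrate: L := L₀·Dx.
L = (20 - 16·x + 8·x^2)·Dx + (-12 + 28·x - 24·x^2 + 8·x^3)·Dx^2 + (5 - 4·x + 2·x^2)·Dx^3 + (-3 + 7·x - 6·x^2 + 2·x^3)·Dx^4  (order 4).
h: a_k = 0, 7, 2, -2/3, 1, 6/5, 2/3, 8/15, 1/2, 422/945, …
ICs: h(0) = 0, h′(0) = 7, h′′(0) = 4, h′′′(0) = -4.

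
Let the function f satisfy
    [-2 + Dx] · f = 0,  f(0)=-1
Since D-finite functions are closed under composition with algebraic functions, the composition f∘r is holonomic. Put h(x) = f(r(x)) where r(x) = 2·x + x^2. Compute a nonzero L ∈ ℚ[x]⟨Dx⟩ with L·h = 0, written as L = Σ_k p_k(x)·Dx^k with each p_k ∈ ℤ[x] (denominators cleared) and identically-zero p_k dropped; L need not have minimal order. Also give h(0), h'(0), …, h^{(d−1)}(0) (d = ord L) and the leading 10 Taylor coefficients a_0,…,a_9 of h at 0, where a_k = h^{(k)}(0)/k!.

f: a_k = -1, -2, -2, -4/3, -2/3, -4/15, -4/45, -8/315, -2/315, -4/2835, …
L₀ from L_f via x↦r, Dx↦r'^{-1}Dx.
L = (-4 - 4·x) + Dx  (order 1).
h: a_k = -1, -4, -10, -56/3, -86/3, -568/15, -1996/45, -2960/63, -14386/315, -116744/2835, …
ICs: h(0) = -1.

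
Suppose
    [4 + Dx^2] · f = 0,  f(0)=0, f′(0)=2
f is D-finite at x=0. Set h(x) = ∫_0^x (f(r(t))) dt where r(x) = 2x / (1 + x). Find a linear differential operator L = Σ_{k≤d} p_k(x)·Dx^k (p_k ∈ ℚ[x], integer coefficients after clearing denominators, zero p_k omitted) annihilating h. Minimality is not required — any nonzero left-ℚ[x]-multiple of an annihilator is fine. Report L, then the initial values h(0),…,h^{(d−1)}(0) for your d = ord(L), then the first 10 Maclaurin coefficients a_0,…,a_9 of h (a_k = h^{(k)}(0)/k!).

f: a_k = 0, 2, 0, -4/3, 0, 4/15, 0, -8/315, 0, 4/2835, …
Substitute x→r, Dx→(1/r')Dx; clear ⇒ L₀.
h=∫h₀ ⇒ L = L₀·Dx.
L = 16·Dx + (2 + 6·x + 6·x^2 + 2·x^3)·Dx^2 + (1 + 4·x + 6·x^2 + 4·x^3 + x^4)·Dx^3  (order 3).
h: a_k = 0, 0, 2, -4/3, -5/3, 28/5, -386/45, 60/7, -2461/630, -2516/405, …
ICs: h(0) = 0, h′(0) = 0, h′′(0) = 4.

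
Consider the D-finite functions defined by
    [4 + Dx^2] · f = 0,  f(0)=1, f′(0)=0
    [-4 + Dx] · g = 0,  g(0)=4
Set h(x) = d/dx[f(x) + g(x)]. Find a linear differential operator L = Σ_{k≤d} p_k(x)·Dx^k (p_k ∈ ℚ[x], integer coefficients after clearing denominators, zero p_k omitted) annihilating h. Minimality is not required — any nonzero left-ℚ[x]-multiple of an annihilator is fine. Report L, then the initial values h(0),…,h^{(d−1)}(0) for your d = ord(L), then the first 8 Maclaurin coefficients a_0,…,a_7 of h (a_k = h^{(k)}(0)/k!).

f: a_k = 1, 0, -2, 0, 2/3, 0, -4/45, 0, …
g: a_k = 4, 16, 32, 128/3, 128/3, 512/15, 1024/45, 4096/315, …
h₀=f+g: left-lcm gives L₀, ord ≤ 3.
h=h₀': d/dx-closure on L₀ ⇒ L.
L = 16 - 4·Dx + 4·Dx^2 - Dx^3  (order 3).
h: a_k = 16, 60, 128, 520/3, 512/3, 136, 4096/45, 3280/63, …
ICs: h(0) = 16, h′(0) = 60, h′′(0) = 256.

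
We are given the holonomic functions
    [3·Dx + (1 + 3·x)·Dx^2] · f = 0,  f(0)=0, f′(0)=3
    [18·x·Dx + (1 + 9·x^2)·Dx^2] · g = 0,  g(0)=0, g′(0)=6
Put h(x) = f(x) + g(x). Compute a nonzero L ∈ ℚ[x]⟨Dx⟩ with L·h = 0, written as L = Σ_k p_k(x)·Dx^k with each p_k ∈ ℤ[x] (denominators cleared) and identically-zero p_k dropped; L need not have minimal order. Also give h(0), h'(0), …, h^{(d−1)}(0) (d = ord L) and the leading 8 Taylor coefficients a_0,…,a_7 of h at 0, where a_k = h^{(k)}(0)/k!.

f: a_k = 0, 3, -9/2, 9, -81/4, 243/5, -243/2, 2187/7, …
g: a_k = 0, 6, 0, -18, 0, 486/5, 0, -4374/7, …
h₀=f+g: left-lcm gives L₀, ord ≤ 4.
L = (-18 - 162·x + 486·x^2 + 486·x^3)·Dx + (-12 - 36·x + 972·x^3 + 972·x^4)·Dx^2 + (-1 + 3·x + 18·x^2 + 54·x^3 + 243·x^4 + 243·x^5)·Dx^3  (order 3).
h: a_k = 0, 9, -9/2, -9, -81/4, 729/5, -243/2, -2187/7, …
ICs: h(0) = 0, h′(0) = 9, h′′(0) = -9.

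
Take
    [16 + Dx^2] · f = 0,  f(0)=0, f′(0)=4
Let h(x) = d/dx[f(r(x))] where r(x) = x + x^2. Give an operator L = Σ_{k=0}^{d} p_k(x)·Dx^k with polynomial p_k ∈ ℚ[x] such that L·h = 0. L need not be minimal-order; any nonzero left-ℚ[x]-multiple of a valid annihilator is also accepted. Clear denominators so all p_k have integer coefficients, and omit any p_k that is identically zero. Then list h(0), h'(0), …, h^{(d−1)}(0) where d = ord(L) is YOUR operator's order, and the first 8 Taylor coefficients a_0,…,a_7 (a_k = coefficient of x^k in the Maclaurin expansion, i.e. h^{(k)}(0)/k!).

f: a_k = 0, 4, 0, -32/3, 0, 128/15, 0, -1024/315, …
h₀=f(r): pull back L_f along r ⇒ L₀.
Differentiate: ansatz ord ≤ ord L₀ ⇒ L.
L = (28 + 128·x + 384·x^2 + 512·x^3 + 256·x^4) + (-6 - 12·x)·Dx + (1 + 4·x + 4·x^2)·Dx^2  (order 2).
h: a_k = 4, 8, -32, -128, -352/3, 192, 25856/45, 22528/45, …
ICs: h(0) = 4, h′(0) = 8.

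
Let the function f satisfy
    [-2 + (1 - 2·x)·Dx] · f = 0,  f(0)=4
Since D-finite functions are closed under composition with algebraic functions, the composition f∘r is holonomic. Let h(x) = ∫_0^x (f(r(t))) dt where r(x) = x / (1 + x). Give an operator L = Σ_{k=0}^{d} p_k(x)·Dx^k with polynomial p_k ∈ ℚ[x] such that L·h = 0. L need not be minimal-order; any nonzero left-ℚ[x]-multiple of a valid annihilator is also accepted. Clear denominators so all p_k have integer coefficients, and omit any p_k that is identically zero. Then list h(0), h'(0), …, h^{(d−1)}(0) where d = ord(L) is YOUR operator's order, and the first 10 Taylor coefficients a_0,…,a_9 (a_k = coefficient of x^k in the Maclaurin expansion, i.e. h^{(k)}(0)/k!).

L = 2·Dx + (-1 + x^2)·Dx^2  (order 2).
h: a_k = 0, 4, 4, 8/3, 2, 8/5, 4/3, 8/7, 1, 8/9, …
ICs: h(0) = 0, h′(0) = 4.

f: a_k = 4, 8, 16, 32, 64, 128, 256, 512, 1024, 2048, …
Substitute x→r, Dx→(1/r')Dx; clear ⇒ L₀.
h=∫h₀ ⇒ L = L₀·Dx.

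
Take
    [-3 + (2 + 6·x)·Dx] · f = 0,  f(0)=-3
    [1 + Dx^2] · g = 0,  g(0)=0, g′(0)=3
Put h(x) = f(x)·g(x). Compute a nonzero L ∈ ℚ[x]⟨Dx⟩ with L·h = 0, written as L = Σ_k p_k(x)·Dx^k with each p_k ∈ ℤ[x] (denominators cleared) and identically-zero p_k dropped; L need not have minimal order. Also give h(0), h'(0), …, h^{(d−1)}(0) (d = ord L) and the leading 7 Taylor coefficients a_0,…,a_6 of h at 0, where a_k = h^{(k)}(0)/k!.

L = (31 + 24·x + 36·x^2) + (-12 - 36·x)·Dx + (4 + 24·x + 36·x^2)·Dx^2  (order 2).
h: a_k = 0, -9, -27/2, 93/8, -207/16, 17097/640, -73449/1280, …
ICs: h(0) = 0, h′(0) = -9.

f: a_k = -3, -9/2, 27/8, -81/16, 1215/128, -5103/256, 45927/1024, …
g: a_k = 0, 3, 0, -1/2, 0, 1/40, 0, …
Sym-product of L_f,L_g gives L₀ (≤ ord 2).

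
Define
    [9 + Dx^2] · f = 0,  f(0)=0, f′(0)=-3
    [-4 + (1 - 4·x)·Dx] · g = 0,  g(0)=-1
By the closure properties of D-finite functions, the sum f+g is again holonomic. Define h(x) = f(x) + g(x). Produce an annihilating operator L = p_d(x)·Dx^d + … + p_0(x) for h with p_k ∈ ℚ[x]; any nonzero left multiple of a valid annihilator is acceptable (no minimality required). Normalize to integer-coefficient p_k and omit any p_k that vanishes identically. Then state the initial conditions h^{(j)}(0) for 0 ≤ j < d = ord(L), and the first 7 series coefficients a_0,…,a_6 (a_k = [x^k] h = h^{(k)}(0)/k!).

L = (-3780 + 2592·x - 5184·x^2) + (369 - 2124·x + 3888·x^2 - 5184·x^3)·Dx + (-420 + 288·x - 576·x^2)·Dx^2 + (41 - 236·x + 432·x^2 - 576·x^3)·Dx^3  (order 3).
h: a_k = -1, -7, -16, -119/2, -256, -41041/40, -4096, …
ICs: h(0) = -1, h′(0) = -7, h′′(0) = -32.

f: a_k = 0, -3, 0, 9/2, 0, -81/40, 0, …
g: a_k = -1, -4, -16, -64, -256, -1024, -4096, …
h₀=f+g: left-lcm gives L₀, ord ≤ 3.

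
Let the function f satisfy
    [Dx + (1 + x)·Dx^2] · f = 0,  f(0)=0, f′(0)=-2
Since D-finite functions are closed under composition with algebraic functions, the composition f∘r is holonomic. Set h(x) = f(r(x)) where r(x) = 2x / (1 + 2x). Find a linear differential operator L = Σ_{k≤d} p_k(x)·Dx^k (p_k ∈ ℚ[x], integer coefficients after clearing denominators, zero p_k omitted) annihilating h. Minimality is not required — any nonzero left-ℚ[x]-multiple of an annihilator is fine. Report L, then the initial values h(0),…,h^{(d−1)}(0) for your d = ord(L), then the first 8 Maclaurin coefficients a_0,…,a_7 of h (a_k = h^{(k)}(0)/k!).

f: a_k = 0, -2, 1, -2/3, 1/2, -2/5, 1/3, -2/7, …
f∘r: x↦r, Dx↦Dx/r' in L_f ⇒ L₀.
L = (6 + 16·x)·Dx + (1 + 6·x + 8·x^2)·Dx^2  (order 2).
h: a_k = 0, -4, 12, -112/3, 120, -1984/5, 1344, -32512/7, …
ICs: h(0) = 0, h′(0) = -4.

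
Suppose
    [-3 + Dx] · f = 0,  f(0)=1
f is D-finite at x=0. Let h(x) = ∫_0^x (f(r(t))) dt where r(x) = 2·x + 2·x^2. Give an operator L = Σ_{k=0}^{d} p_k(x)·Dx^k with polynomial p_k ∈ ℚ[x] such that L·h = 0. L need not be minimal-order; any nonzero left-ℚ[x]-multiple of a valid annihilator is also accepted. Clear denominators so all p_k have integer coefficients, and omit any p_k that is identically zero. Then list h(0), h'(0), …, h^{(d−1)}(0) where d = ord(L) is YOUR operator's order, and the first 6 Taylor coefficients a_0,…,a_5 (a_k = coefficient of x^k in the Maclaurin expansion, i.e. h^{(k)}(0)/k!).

L = (-6 - 12·x)·Dx + Dx^2  (order 2).
h: a_k = 0, 1, 3, 8, 18, 36, …
ICs: h(0) = 0, h′(0) = 1.

f: a_k = 1, 3, 9/2, 9/2, 27/8, 81/40, …
Substitute x→r, Dx→(1/r')Dx; clear ⇒ L₀.
h=∫₀ˣh₀: take L = L₀·Dx.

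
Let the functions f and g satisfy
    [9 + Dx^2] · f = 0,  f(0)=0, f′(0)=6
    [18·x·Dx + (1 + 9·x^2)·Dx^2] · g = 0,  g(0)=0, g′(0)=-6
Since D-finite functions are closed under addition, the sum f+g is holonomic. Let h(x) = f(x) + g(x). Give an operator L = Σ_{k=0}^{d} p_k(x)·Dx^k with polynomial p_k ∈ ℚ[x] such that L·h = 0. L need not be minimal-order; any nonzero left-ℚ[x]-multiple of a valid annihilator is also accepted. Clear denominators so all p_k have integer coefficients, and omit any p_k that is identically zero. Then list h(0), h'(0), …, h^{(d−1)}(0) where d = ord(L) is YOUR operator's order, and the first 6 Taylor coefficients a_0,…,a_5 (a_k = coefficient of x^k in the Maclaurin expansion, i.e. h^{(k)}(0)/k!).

L = (-1782·x + 20412·x^3 + 13122·x^5)·Dx + (-9 + 567·x^2 + 6561·x^4 + 6561·x^6)·Dx^2 + (-198·x + 2268·x^3 + 1458·x^5)·Dx^3 + (-1 + 63·x^2 + 729·x^4 + 729·x^6)·Dx^4  (order 4).
h: a_k = 0, 0, 0, 9, 0, -1863/20, …
ICs: h(0) = 0, h′(0) = 0, h′′(0) = 0, h′′′(0) = 54.

f: a_k = 0, 6, 0, -9, 0, 81/20, …
g: a_k = 0, -6, 0, 18, 0, -486/5, …
f+g: L₀ = lclm(L_f,L_g), ord ≤ 2+2.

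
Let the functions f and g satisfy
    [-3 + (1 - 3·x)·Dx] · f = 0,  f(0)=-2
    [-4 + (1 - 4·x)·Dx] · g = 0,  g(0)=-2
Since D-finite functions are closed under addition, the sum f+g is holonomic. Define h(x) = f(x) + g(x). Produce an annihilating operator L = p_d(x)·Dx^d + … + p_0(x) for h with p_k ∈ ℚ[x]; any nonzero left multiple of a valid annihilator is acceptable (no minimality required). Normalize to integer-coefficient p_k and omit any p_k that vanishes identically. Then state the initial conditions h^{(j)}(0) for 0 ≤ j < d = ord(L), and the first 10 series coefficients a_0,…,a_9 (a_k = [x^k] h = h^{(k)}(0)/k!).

f: a_k = -2, -6, -18, -54, -162, -486, -1458, -4374, -13122, -39366, …
g: a_k = -2, -8, -32, -128, -512, -2048, -8192, -32768, -131072, -524288, …
L₀ := lclm(L_f,L_g); ord L₀ ≤ 1+1.
L = -24 + (14 - 48·x)·Dx + (-1 + 7·x - 12·x^2)·Dx^2  (order 2).
h: a_k = -4, -14, -50, -182, -674, -2534, -9650, -37142, -144194, -563654, …
ICs: h(0) = -4, h′(0) = -14.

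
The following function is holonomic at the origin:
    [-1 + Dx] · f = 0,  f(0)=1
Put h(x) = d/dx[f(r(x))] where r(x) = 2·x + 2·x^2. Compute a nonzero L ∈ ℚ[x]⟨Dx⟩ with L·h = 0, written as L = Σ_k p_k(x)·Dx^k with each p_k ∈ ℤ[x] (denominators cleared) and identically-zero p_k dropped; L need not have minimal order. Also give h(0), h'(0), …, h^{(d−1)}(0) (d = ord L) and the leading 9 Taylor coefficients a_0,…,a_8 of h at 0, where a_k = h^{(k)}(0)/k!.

f: a_k = 1, 1, 1/2, 1/6, 1/24, 1/120, 1/720, 1/5040, 1/40320, …
h₀=f(r): pull back L_f along r ⇒ L₀.
h₀' ⇒ L via d/dx closure of L₀.
L = (4 + 8·x + 8·x^2) + (-1 - 2·x)·Dx  (order 1).
h: a_k = 2, 8, 16, 80/3, 104/3, 608/15, 1856/45, 12224/315, 2096/63, …
ICs: h(0) = 2.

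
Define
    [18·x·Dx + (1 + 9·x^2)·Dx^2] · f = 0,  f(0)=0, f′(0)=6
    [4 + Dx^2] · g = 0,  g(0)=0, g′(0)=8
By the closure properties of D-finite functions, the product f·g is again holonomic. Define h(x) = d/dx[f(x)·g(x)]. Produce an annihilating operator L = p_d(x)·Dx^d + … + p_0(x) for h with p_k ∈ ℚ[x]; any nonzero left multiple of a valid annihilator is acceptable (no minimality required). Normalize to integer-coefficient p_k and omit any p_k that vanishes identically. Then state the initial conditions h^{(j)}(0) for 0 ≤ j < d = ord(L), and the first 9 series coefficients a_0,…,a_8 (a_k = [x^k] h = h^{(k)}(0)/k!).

L = (52480 + 1115424·x^2 + 18751824·x^4 + 15209856·x^6 + 3464208·x^8 - 11337408·x^10 + 34012224·x^12) + (31032·x + 1320624·x^3 + 10701720·x^5 + 13646880·x^7 + 18895680·x^9 + 34012224·x^11)·Dx + (13640 + 300780·x^2 + 4978584·x^4 + 5269212·x^6 + 3621672·x^8 + 2834352·x^10 + 17006112·x^12)·Dx^2 + (7758·x + 330156·x^3 + 2675430·x^5 + 3411720·x^7 + 4723920·x^9 + 8503056·x^11)·Dx^3 + (130 + 5481·x^2 + 72657·x^4 + 366687·x^6 + 688905·x^8 + 1417176·x^10 + 2125764·x^12)·Dx^4  (order 4).
h: a_k = 0, 96, 0, -704, 0, 5280, 0, -664448/15, 0, …
ICs: h(0) = 0, h′(0) = 96, h′′(0) = 0, h′′′(0) = -4224.

f: a_k = 0, 6, 0, -18, 0, 486/5, 0, -4374/7, 0, …
g: a_k = 0, 8, 0, -16/3, 0, 16/15, 0, -32/315, 0, …
Sym-product of L_f,L_g gives L₀ (≤ ord 4).
Derive L from L₀ (diff closure).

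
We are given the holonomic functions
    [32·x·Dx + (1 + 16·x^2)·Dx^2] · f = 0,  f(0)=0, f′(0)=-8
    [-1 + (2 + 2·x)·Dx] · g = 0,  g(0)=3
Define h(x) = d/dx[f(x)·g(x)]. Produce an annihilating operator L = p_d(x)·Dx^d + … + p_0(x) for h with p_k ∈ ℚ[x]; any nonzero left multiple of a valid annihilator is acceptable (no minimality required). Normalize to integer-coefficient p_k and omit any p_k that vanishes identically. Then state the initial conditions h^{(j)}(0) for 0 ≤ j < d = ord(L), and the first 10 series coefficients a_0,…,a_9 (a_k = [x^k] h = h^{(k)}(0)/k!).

L = (125 + 640·x - 5728·x^2 - 6144·x^3 - 768·x^4) + (268 + 1164·x - 10368·x^2 - 29696·x^3 - 21504·x^4 - 3072·x^5)·Dx + (12 - 232·x - 372·x^2 - 4096·x^3 - 9088·x^4 - 6144·x^5 - 1024·x^6)·Dx^2  (order 2).
h: a_k = -24, -24, 393, 250, -99509/16, -291387/80, 63582493/640, 62254327/1120, -45538351431/28672, -74434305481/86016, …
ICs: h(0) = -24, h′(0) = -24.

f: a_k = 0, -8, 0, 128/3, 0, -2048/5, 0, 32768/7, 0, -524288/9, …
g: a_k = 3, 3/2, -3/8, 3/16, -15/128, 21/256, -63/1024, 99/2048, -1287/32768, 2145/65536, …
L₀ := L_f ⊗_s L_g (sym. prod.), ord ≤ 2.
h=h₀': d/dx-closure on L₀ ⇒ L.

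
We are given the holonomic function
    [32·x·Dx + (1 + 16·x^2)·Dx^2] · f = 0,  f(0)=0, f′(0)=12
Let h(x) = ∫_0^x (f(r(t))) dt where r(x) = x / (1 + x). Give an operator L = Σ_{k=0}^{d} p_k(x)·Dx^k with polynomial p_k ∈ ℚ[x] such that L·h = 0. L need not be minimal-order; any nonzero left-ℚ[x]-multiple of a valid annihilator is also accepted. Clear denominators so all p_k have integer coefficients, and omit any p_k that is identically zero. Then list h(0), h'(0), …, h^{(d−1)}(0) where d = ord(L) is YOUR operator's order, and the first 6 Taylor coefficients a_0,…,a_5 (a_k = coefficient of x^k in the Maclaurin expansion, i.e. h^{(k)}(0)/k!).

L = (2 + 34·x)·Dx^2 + (1 + 2·x + 17·x^2)·Dx^3  (order 3).
h: a_k = 0, 0, 6, -4, -13, 36, …
ICs: h(0) = 0, h′(0) = 0, h′′(0) = 12.

f: a_k = 0, 12, 0, -64, 0, 3072/5, …
f∘r: x↦r, Dx↦Dx/r' in L_f ⇒ L₀.
h=∫h₀ ⇒ L = L₀·Dx.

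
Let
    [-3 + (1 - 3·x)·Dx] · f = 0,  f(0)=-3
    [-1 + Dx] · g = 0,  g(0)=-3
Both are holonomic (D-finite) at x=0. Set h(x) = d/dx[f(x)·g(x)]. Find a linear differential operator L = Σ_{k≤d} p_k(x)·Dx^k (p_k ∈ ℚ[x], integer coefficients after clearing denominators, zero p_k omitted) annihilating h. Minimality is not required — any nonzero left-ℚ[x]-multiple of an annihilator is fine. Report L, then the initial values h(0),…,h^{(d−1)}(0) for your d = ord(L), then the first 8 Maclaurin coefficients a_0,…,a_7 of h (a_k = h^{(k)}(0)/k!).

f: a_k = -3, -9, -27, -81, -243, -729, -2187, -6561, …
g: a_k = -3, -3, -3/2, -1/2, -1/8, -1/40, -1/240, -1/1680, …
h₀=f·g: eliminate ⇒ L₀, order ≤ 1·1.
h₀' ⇒ L via d/dx closure of L₀.
L = (25 - 24·x + 9·x^2) + (-4 + 15·x - 9·x^2)·Dx  (order 1).
h: a_k = 36, 225, 1017, 8139/2, 15261, 2197587/40, 1538311/8, 369194641/560, …
ICs: h(0) = 36.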